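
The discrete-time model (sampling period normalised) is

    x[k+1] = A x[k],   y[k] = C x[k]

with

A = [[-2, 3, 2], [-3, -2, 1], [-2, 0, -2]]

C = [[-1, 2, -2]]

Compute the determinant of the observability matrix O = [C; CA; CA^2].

-127

CA = [[0, -7, 4]]
CA^2 = [[13, 14, -15]]
Observability matrix O = [C; CA; CA^2] = [[-1, 2, -2], [0, -7, 4], [13, 14, -15]]
Expanding along the first row, det(O) = (-1)·((-7)·(-15) - 4·14) - 2·(0·(-15) - 4·13) + (-2)·(0·14 - (-7)·13) = (-1)·49 - 2·(-52) + (-2)·91 = -127
Since det(O) ≠ 0, rank(O) = 3 and the system is completely observable.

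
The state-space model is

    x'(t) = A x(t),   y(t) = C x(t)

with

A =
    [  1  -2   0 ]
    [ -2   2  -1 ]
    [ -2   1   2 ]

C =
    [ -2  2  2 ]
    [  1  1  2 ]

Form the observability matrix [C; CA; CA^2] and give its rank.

3

CA = [[-10, 10, 2], [-5, 2, 3]]
CA^2 = [[-34, 42, -6], [-15, 17, 4]]
Observability matrix O = [C; CA; CA^2] = [[-2, 2, 2], [1, 1, 2], [-10, 10, 2], [-5, 2, 3], [-34, 42, -6], [-15, 17, 4]]
Take the 3×3 submatrix of O formed by rows 1, 2, 3: [[-2, 2, 2], [1, 1, 2], [-10, 10, 2]]. Its determinant is (-2)·(1·2 - 2·10) - 2·(1·2 - 2·(-10)) + 2·(1·10 - 1·(-10)) = (-2)·(-18) - 2·22 + 2·20 = 32 ≠ 0.
So rank(O) ≥ 3; since O has 3 columns, rank(O) = 3.
rank(O) = 3 = n, so the pair (A, C) is completely observable.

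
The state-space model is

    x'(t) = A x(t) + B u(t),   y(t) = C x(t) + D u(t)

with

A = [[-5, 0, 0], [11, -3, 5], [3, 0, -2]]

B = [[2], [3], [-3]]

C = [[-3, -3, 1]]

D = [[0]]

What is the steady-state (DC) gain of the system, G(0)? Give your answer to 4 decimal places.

G(0) = C(-A)^{-1}B + D = -C A^{-1} B + D.
det A = -30, so A^{-1} = (1/-30)·adj(A) = [[-1/5, 0, 0], [-37/30, -1/3, -5/6], [-3/10, 0, -1/2]]
A^{-1} B = [-2/5, -29/30, 9/10]^T
C A^{-1} B = 5
G(0) = D - C A^{-1} B = 0 - (5) = -5

-5.0000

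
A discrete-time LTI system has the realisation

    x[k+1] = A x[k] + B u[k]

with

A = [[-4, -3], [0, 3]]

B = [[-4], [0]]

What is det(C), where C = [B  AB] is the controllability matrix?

AB = [[16], [0]]
Controllability matrix C = [B  AB] = [[-4, 16], [0, 0]]
det(C) = (-4)·0 - 16·0 = 0 - 0 = 0
Since det(C) = 0, rank(C) < 2 and the system is not completely controllable.

0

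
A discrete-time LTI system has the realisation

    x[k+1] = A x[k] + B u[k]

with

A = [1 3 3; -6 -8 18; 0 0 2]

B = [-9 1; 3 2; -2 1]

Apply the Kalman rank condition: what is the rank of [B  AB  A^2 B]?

2

AB = [[-6, 10], [-6, -4], [-4, 2]]
A^2B = [[-36, 4], [12, 8], [-8, 4]]
Controllability matrix C = [B  AB  A^2B] = [[-9, 1, -6, 10, -36, 4], [3, 2, -6, -4, 12, 8], [-2, 1, -4, 2, -8, 4]]
The rows r1, r2, r3 of C are linearly dependent: -r1 - r2 + 3·r3 = 0 (check each entry), so rank(C) ≤ 2.
The 2×2 minor from rows 1, 2, columns 1, 2 is (-9)·2 - 1·3 = -18 - 3 = -21 ≠ 0, so rank(C) = 2.
rank(C) = 2 < n = 3, so the pair (A, B) is not completely controllable.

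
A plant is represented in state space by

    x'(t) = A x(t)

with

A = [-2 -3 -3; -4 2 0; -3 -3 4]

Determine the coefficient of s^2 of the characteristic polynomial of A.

-4

Expand det(sI - A) for the 3×3 matrix.
p(s) = s^3 - 4s^2 - 25s + 118.
(Check: constant term = det(-A) = (-1)^3 det A = 118; coefficient of s^2 = -tr A = -4.)
The coefficient of s^2 is -4.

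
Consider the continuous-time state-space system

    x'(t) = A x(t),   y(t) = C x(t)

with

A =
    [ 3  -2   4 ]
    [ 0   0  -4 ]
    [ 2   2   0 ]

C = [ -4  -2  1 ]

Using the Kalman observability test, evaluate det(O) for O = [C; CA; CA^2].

CA = [[-10, 10, -8]]
CA^2 = [[-46, 4, -80]]
Observability matrix O = [C; CA; CA^2] = [[-4, -2, 1], [-10, 10, -8], [-46, 4, -80]]
Expanding along the first row, det(O) = (-4)·(10·(-80) - (-8)·4) - (-2)·((-10)·(-80) - (-8)·(-46)) + 1·((-10)·4 - 10·(-46)) = (-4)·(-768) - (-2)·432 + 1·420 = 4356
Since det(O) ≠ 0, rank(O) = 3 and the system is completely observable.

4356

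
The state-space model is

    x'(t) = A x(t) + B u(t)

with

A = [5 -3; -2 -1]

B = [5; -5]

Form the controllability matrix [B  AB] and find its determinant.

175

AB = [[40], [-5]]
Controllability matrix C = [B  AB] = [[5, 40], [-5, -5]]
det(C) = 5·(-5) - 40·(-5) = -25 - (-200) = 175
Since det(C) ≠ 0, rank(C) = 2 and the system is completely controllable.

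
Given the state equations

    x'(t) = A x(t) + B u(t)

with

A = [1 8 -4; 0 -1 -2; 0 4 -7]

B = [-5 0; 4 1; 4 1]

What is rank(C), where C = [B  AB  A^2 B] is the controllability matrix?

2

AB = [[11, 4], [-12, -3], [-12, -3]]
A^2B = [[-37, -8], [36, 9], [36, 9]]
Controllability matrix C = [B  AB  A^2B] = [[-5, 0, 11, 4, -37, -8], [4, 1, -12, -3, 36, 9], [4, 1, -12, -3, 36, 9]]
The rows r1, r2, r3 of C are linearly dependent: -r2 + r3 = 0 (check each entry), so rank(C) ≤ 2.
The 2×2 minor from rows 1, 2, columns 1, 2 is (-5)·1 - 0·4 = -5 - 0 = -5 ≠ 0, so rank(C) = 2.
rank(C) = 2 < n = 3, so the pair (A, B) is not completely controllable.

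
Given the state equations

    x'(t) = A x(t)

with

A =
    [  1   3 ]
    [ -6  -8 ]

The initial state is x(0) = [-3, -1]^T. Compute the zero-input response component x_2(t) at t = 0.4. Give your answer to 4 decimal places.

2.0626

det(sI - A) = s^2 - (tr A)s + det A, with tr A = 1 + (-8) = -7 and det A = 1·(-8) - 3·(-6) = -8 - (-18) = 10.
So p(s) = det(sI - A) = s^2 + 7s + 10.
Factor s^2 + 7s + 10: two numbers with sum -7 and product 10 are -2 and -5, so s^2 + 7s + 10 = (s + 2)(s + 5).
Hence p(s) = (s + 2) (s + 5), with roots -5, -2.
The eigenvalues -5, -2 are distinct and real, so A is diagonalisable and x(t) = e^{At} x(0) = V diag(e^{λ_i t}) V^{-1} x(0), where the columns of V are the eigenvectors.
λ = -5: A - (-5)I = [[6, 3], [-6, -3]]. Row 1 gives 6·v1 + 3·v2 = 0, so take v_1 = [-1, 2]^T.
λ = -2: A - (-2)I = [[3, 3], [-6, -6]]. Row 1 gives 3·v1 + 3·v2 = 0, so take v_2 = [1, -1]^T.
V = [v_1 v_2] = [[-1, 1], [2, -1]] has det V = -1, so V^{-1} = adj(V)/det V = [[1, 1], [2, 1]].
Modal coordinates z(0) = V^{-1} x(0): 1·(-3) + 1·(-1) = -4; 2·(-3) + 1·(-1) = -7; so z(0) = [-4, -7]^T.
x_2(t) = Σ_i (v_i)_2 · z_i(0) · e^{λ_i t} (row 2 of V times the modal terms).
x_2(0.4) = 2·(-4)·e^{-5·0.4} + (-1)·(-7)·e^{-2·0.4} = (-8)·0.135335 + 7·0.449329 = 2.0626.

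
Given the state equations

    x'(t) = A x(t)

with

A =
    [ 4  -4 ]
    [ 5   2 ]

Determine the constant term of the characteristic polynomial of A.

28

For a 2×2 matrix, det(sI - A) = s^2 - (tr A)s + det A.
tr A = 6, det A = 28.
So p(s) = s^2 - 6s + 28.
The constant term is 28.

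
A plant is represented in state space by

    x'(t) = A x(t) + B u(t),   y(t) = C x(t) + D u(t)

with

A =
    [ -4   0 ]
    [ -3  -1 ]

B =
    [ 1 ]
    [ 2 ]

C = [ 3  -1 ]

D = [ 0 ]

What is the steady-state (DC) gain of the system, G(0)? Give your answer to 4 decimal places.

G(0) = C(-A)^{-1}B + D = -C A^{-1} B + D.
det A = 4, so A^{-1} = (1/4)·adj(A) = [[-1/4, 0], [3/4, -1]]
A^{-1} B = [-1/4, -5/4]^T
C A^{-1} B = 1/2
G(0) = D - C A^{-1} B = 0 - (1/2) = -1/2 ≈ -0.5000

-0.5000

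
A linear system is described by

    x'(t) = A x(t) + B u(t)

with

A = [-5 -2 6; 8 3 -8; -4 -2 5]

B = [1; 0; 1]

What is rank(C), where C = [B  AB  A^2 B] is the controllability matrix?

AB = [[1], [0], [1]]
A^2B = [[1], [0], [1]]
Controllability matrix C = [B  AB  A^2B] = [[1, 1, 1], [0, 0, 0], [1, 1, 1]]
Every column of C is a scalar multiple of column 1 = [1, 0, 1] (multipliers 1, 1, 1), so the columns span a one-dimensional space.
C ≠ 0, hence rank(C) = 1.
rank(C) = 1 < n = 3, so the pair (A, B) is not completely controllable.

1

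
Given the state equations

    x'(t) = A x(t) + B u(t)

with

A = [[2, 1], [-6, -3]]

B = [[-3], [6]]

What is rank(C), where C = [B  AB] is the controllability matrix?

1

AB = [[0], [0]]
Controllability matrix C = [B  AB] = [[-3, 0], [6, 0]]
Every column of C is a scalar multiple of column 1 = [-3, 6] (multipliers 1, 0), so the columns span a one-dimensional space.
C ≠ 0, hence rank(C) = 1.
rank(C) = 1 < n = 2, so the pair (A, B) is not completely controllable.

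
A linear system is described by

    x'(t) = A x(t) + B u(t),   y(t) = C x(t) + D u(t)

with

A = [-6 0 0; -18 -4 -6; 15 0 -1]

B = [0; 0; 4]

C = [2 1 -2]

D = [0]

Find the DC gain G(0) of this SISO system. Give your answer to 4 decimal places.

-14.0000

G(0) = C(-A)^{-1}B + D = -C A^{-1} B + D.
det A = -24, so A^{-1} = (1/-24)·adj(A) = [[-1/6, 0, 0], [9/2, -1/4, 3/2], [-5/2, 0, -1]]
A^{-1} B = [0, 6, -4]^T
C A^{-1} B = 14
G(0) = D - C A^{-1} B = 0 - (14) = -14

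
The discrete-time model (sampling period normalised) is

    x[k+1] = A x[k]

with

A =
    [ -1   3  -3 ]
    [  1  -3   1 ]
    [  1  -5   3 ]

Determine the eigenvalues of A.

-2, -1, 2

det(zI - A) = z^3 - (tr A)z^2 + (M11 + M22 + M33)z - det A, where Mii is the 2×2 principal minor of A obtained by deleting row i and column i.
tr A = (-1) + (-3) + 3 = -1; M11 = (-3)·3 - 1·(-5) = -9 - (-5) = -4; M22 = (-1)·3 - (-3)·1 = -3 - (-3) = 0; M33 = (-1)·(-3) - 3·1 = 3 - 3 = 0; sum of minors = -4.
det A = (-1)·((-3)·3 - 1·(-5)) - 3·(1·3 - 1·1) + (-3)·(1·(-5) - (-3)·1) = (-1)·(-4) - 3·2 + (-3)·(-2) = 4.
So p(z) = det(zI - A) = z^3 + z^2 - 4z - 4.
Rational-root test: any integer root divides -4. Testing small divisors, z = -1 works: p(-1) = -1 + 1 + 4 + (-4) = 0, so (z + 1) is a factor.
Dividing, p(z) = (z + 1)(z^2 - 4).
Factor z^2 - 4: two numbers with sum 0 and product -4 are 2 and -2, so z^2 - 4 = (z - 2)(z + 2).
Hence p(z) = (z - 2) (z + 1) (z + 2), with roots -2, -1, 2.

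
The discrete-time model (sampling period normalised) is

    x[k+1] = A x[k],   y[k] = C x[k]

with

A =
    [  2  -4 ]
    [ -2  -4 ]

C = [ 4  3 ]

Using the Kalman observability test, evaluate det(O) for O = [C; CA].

-118

CA = [[2, -28]]
Observability matrix O = [C; CA] = [[4, 3], [2, -28]]
det(O) = 4·(-28) - 3·2 = -112 - 6 = -118
Since det(O) ≠ 0, rank(O) = 2 and the system is completely observable.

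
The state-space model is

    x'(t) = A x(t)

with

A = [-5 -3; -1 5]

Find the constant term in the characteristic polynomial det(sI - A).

For a 2×2 matrix, det(sI - A) = s^2 - (tr A)s + det A.
tr A = 0, det A = -28.
So p(s) = s^2 - 28.
The constant term is -28.

-28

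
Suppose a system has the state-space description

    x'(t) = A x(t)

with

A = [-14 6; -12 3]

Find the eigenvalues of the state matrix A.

det(sI - A) = s^2 - (tr A)s + det A, with tr A = (-14) + 3 = -11 and det A = (-14)·3 - 6·(-12) = -42 - (-72) = 30.
So p(s) = det(sI - A) = s^2 + 11s + 30.
Factor s^2 + 11s + 30: two numbers with sum -11 and product 30 are -5 and -6, so s^2 + 11s + 30 = (s + 5)(s + 6).
Hence p(s) = (s + 5) (s + 6), with roots -6, -5.
All eigenvalues have negative real part, so the system is asymptotically stable.

-6, -5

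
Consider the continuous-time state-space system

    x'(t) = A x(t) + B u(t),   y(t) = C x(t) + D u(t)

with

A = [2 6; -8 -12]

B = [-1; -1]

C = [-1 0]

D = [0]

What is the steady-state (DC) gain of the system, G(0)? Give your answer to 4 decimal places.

0.7500

G(0) = C(-A)^{-1}B + D = -C A^{-1} B + D.
det A = 24, so A^{-1} = (1/24)·adj(A) = [[-1/2, -1/4], [1/3, 1/12]]
A^{-1} B = [3/4, -5/12]^T
C A^{-1} B = -3/4
G(0) = D - C A^{-1} B = 0 - (-3/4) = 3/4 ≈ 0.7500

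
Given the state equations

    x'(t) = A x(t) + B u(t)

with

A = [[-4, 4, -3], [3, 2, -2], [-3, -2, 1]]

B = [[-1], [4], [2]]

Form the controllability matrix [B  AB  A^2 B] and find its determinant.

4531

AB = [[14], [1], [-3]]
A^2B = [[-43], [50], [-47]]
Controllability matrix C = [B  AB  A^2B] = [[-1, 14, -43], [4, 1, 50], [2, -3, -47]]
Expanding along the first row, det(C) = (-1)·(1·(-47) - 50·(-3)) - 14·(4·(-47) - 50·2) + (-43)·(4·(-3) - 1·2) = (-1)·103 - 14·(-288) + (-43)·(-14) = 4531
Since det(C) ≠ 0, rank(C) = 3 and the system is completely controllable.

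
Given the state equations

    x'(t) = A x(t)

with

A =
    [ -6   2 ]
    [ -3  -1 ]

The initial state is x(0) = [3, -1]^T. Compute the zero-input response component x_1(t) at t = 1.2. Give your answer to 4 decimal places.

det(sI - A) = s^2 - (tr A)s + det A, with tr A = (-6) + (-1) = -7 and det A = (-6)·(-1) - 2·(-3) = 6 - (-6) = 12.
So p(s) = det(sI - A) = s^2 + 7s + 12.
Factor s^2 + 7s + 12: two numbers with sum -7 and product 12 are -3 and -4, so s^2 + 7s + 12 = (s + 3)(s + 4).
Hence p(s) = (s + 3) (s + 4), with roots -4, -3.
The eigenvalues -4, -3 are distinct and real, so A is diagonalisable and x(t) = e^{At} x(0) = V diag(e^{λ_i t}) V^{-1} x(0), where the columns of V are the eigenvectors.
λ = -4: A - (-4)I = [[-2, 2], [-3, 3]]. Row 1 gives (-2)·v1 + 2·v2 = 0, so take v_1 = [1, 1]^T.
λ = -3: A - (-3)I = [[-3, 2], [-3, 2]]. Row 1 gives (-3)·v1 + 2·v2 = 0, so take v_2 = [2, 3]^T.
V = [v_1 v_2] = [[1, 2], [1, 3]] has det V = 1, so V^{-1} = adj(V)/det V = [[3, -2], [-1, 1]].
Modal coordinates z(0) = V^{-1} x(0): 3·3 + (-2)·(-1) = 11; (-1)·3 + 1·(-1) = -4; so z(0) = [11, -4]^T.
x_1(t) = Σ_i (v_i)_1 · z_i(0) · e^{λ_i t} (row 1 of V times the modal terms).
x_1(1.2) = 1·11·e^{-4·1.2} + 2·(-4)·e^{-3·1.2} = 11·0.008230 + (-8)·0.027324 = -0.1281.

-0.1281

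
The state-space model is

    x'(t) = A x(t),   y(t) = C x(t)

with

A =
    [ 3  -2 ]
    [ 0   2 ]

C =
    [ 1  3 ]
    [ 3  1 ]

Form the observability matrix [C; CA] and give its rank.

CA = [[3, 4], [9, -4]]
Observability matrix O = [C; CA] = [[1, 3], [3, 1], [3, 4], [9, -4]]
Take the 2×2 submatrix of O formed by rows 1, 2: [[1, 3], [3, 1]]. Its determinant is 1·1 - 3·3 = 1 - 9 = -8 ≠ 0.
So rank(O) ≥ 2; since O has 2 columns, rank(O) = 2.
rank(O) = 2 = n, so the pair (A, C) is completely observable.

2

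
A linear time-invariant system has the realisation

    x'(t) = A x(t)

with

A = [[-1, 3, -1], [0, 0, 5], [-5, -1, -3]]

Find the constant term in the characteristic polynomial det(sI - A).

Expand det(sI - A) for the 3×3 matrix.
p(s) = s^3 + 4s^2 + 3s + 80.
(Check: constant term = det(-A) = (-1)^3 det A = 80; coefficient of s^2 = -tr A = 4.)
The constant term is 80.

80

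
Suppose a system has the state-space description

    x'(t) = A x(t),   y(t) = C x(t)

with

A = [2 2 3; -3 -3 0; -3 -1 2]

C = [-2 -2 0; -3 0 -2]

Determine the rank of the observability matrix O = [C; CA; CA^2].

3

CA = [[2, 2, -6], [0, -4, -13]]
CA^2 = [[16, 4, -6], [51, 25, -26]]
Observability matrix O = [C; CA; CA^2] = [[-2, -2, 0], [-3, 0, -2], [2, 2, -6], [0, -4, -13], [16, 4, -6], [51, 25, -26]]
Take the 3×3 submatrix of O formed by rows 1, 2, 3: [[-2, -2, 0], [-3, 0, -2], [2, 2, -6]]. Its determinant is (-2)·(0·(-6) - (-2)·2) - (-2)·((-3)·(-6) - (-2)·2) + 0·((-3)·2 - 0·2) = (-2)·4 - (-2)·22 + 0·(-6) = 36 ≠ 0.
So rank(O) ≥ 3; since O has 3 columns, rank(O) = 3.
rank(O) = 3 = n, so the pair (A, C) is completely observable.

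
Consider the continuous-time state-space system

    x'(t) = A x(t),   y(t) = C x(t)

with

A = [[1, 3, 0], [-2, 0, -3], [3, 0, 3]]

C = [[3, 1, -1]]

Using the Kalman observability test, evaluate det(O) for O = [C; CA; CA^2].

CA = [[-2, 9, -6]]
CA^2 = [[-38, -6, -45]]
Observability matrix O = [C; CA; CA^2] = [[3, 1, -1], [-2, 9, -6], [-38, -6, -45]]
Expanding along the first row, det(O) = 3·(9·(-45) - (-6)·(-6)) - 1·((-2)·(-45) - (-6)·(-38)) + (-1)·((-2)·(-6) - 9·(-38)) = 3·(-441) - 1·(-138) + (-1)·354 = -1539
Since det(O) ≠ 0, rank(O) = 3 and the system is completely observable.

-1539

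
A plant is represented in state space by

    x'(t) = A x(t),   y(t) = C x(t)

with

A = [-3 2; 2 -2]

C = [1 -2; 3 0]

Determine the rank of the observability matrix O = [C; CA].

2

CA = [[-7, 6], [-9, 6]]
Observability matrix O = [C; CA] = [[1, -2], [3, 0], [-7, 6], [-9, 6]]
Take the 2×2 submatrix of O formed by rows 1, 2: [[1, -2], [3, 0]]. Its determinant is 1·0 - (-2)·3 = 0 - (-6) = 6 ≠ 0.
So rank(O) ≥ 2; since O has 2 columns, rank(O) = 2.
rank(O) = 2 = n, so the pair (A, C) is completely observable.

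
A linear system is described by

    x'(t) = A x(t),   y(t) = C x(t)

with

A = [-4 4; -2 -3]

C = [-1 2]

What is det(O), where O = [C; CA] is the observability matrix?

CA = [[0, -10]]
Observability matrix O = [C; CA] = [[-1, 2], [0, -10]]
det(O) = (-1)·(-10) - 2·0 = 10 - 0 = 10
Since det(O) ≠ 0, rank(O) = 2 and the system is completely observable.

10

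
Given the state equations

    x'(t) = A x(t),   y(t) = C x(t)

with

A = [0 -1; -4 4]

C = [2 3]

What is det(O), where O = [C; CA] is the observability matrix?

56

CA = [[-12, 10]]
Observability matrix O = [C; CA] = [[2, 3], [-12, 10]]
det(O) = 2·10 - 3·(-12) = 20 - (-36) = 56
Since det(O) ≠ 0, rank(O) = 2 and the system is completely observable.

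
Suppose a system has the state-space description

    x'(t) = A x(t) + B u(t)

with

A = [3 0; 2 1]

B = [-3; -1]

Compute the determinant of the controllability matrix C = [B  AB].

12

AB = [[-9], [-7]]
Controllability matrix C = [B  AB] = [[-3, -9], [-1, -7]]
det(C) = (-3)·(-7) - (-9)·(-1) = 21 - 9 = 12
Since det(C) ≠ 0, rank(C) = 2 and the system is completely controllable.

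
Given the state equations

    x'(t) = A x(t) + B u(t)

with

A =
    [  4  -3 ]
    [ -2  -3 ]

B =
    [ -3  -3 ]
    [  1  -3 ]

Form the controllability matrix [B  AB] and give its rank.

2

AB = [[-15, -3], [3, 15]]
Controllability matrix C = [B  AB] = [[-3, -3, -15, -3], [1, -3, 3, 15]]
Take the 2×2 submatrix of C formed by columns 1, 2: [[-3, -3], [1, -3]]. Its determinant is (-3)·(-3) - (-3)·1 = 9 - (-3) = 12 ≠ 0.
So rank(C) ≥ 2; since C has 2 rows, rank(C) = 2.
rank(C) = 2 = n, so the pair (A, B) is completely controllable.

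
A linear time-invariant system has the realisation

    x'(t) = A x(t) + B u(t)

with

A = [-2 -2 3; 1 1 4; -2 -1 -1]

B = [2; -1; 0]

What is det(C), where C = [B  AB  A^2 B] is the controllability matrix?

AB = [[-2], [1], [-3]]
A^2B = [[-7], [-13], [6]]
Controllability matrix C = [B  AB  A^2B] = [[2, -2, -7], [-1, 1, -13], [0, -3, 6]]
Expanding along the first row, det(C) = 2·(1·6 - (-13)·(-3)) - (-2)·((-1)·6 - (-13)·0) + (-7)·((-1)·(-3) - 1·0) = 2·(-33) - (-2)·(-6) + (-7)·3 = -99
Since det(C) ≠ 0, rank(C) = 3 and the system is completely controllable.

-99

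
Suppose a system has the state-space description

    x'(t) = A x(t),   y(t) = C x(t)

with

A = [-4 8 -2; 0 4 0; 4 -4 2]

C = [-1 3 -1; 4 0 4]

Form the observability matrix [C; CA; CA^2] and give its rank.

2

CA = [[0, 8, 0], [0, 16, 0]]
CA^2 = [[0, 32, 0], [0, 64, 0]]
Observability matrix O = [C; CA; CA^2] = [[-1, 3, -1], [4, 0, 4], [0, 8, 0], [0, 16, 0], [0, 32, 0], [0, 64, 0]]
The columns c1, c2, c3 of O are linearly dependent: -c1 + c3 = 0 (check each entry), so rank(O) ≤ 2.
The 2×2 minor from rows 1, 2, columns 1, 2 is (-1)·0 - 3·4 = 0 - 12 = -12 ≠ 0, so rank(O) = 2.
rank(O) = 2 < n = 3, so the pair (A, C) is not completely observable.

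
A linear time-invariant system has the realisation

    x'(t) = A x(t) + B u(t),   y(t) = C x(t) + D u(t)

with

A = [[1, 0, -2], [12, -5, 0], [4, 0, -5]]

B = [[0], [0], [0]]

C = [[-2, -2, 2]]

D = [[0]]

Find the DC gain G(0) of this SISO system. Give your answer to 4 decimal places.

0.0000

G(0) = C(-A)^{-1}B + D = -C A^{-1} B + D.
det A = -15, so A^{-1} = (1/-15)·adj(A) = [[-5/3, 0, 2/3], [-4, -1/5, 8/5], [-4/3, 0, 1/3]]
A^{-1} B = [0, 0, 0]^T
C A^{-1} B = 0
G(0) = D - C A^{-1} B = 0 - (0) = 0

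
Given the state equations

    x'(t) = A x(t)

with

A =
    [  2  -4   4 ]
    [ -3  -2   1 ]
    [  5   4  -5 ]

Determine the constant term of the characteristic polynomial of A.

Expand det(sI - A) for the 3×3 matrix.
p(s) = s^3 + 5s^2 - 40s - 44.
(Check: constant term = det(-A) = (-1)^3 det A = -44; coefficient of s^2 = -tr A = 5.)
The constant term is -44.

-44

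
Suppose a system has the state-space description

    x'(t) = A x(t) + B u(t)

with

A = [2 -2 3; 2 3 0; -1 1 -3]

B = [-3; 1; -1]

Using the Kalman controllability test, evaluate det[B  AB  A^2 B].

AB = [[-11], [-3], [7]]
A^2B = [[5], [-31], [-13]]
Controllability matrix C = [B  AB  A^2B] = [[-3, -11, 5], [1, -3, -31], [-1, 7, -13]]
Expanding along the first row, det(C) = (-3)·((-3)·(-13) - (-31)·7) - (-11)·(1·(-13) - (-31)·(-1)) + 5·(1·7 - (-3)·(-1)) = (-3)·256 - (-11)·(-44) + 5·4 = -1232
Since det(C) ≠ 0, rank(C) = 3 and the system is completely controllable.

-1232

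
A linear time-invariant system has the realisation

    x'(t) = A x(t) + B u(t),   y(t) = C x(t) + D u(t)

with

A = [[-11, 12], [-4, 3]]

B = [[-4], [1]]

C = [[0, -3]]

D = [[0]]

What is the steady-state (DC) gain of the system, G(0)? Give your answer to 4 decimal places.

-5.4000

G(0) = C(-A)^{-1}B + D = -C A^{-1} B + D.
det A = 15, so A^{-1} = (1/15)·adj(A) = [[1/5, -4/5], [4/15, -11/15]]
A^{-1} B = [-8/5, -9/5]^T
C A^{-1} B = 27/5
G(0) = D - C A^{-1} B = 0 - (27/5) = -27/5 ≈ -5.4000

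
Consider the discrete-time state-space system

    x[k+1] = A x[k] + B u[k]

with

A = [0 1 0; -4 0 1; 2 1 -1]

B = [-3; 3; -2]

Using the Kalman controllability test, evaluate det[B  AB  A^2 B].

-376

AB = [[3], [10], [-1]]
A^2B = [[10], [-13], [17]]
Controllability matrix C = [B  AB  A^2B] = [[-3, 3, 10], [3, 10, -13], [-2, -1, 17]]
Expanding along the first row, det(C) = (-3)·(10·17 - (-13)·(-1)) - 3·(3·17 - (-13)·(-2)) + 10·(3·(-1) - 10·(-2)) = (-3)·157 - 3·25 + 10·17 = -376
Since det(C) ≠ 0, rank(C) = 3 and the system is completely controllable.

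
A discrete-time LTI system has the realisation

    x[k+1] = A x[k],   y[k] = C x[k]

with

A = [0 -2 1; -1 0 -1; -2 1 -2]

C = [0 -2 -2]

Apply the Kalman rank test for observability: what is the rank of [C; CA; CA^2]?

3

CA = [[6, -2, 6]]
CA^2 = [[-10, -6, -4]]
Observability matrix O = [C; CA; CA^2] = [[0, -2, -2], [6, -2, 6], [-10, -6, -4]]
det(O) = 0·((-2)·(-4) - 6·(-6)) - (-2)·(6·(-4) - 6·(-10)) + (-2)·(6·(-6) - (-2)·(-10)) = 0·44 - (-2)·36 + (-2)·(-56) = 184 ≠ 0, so rank(O) = 3.
rank(O) = 3 = n, so the pair (A, C) is completely observable.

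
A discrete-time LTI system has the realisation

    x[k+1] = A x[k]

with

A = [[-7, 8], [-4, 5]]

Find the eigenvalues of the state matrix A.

det(zI - A) = z^2 - (tr A)z + det A, with tr A = (-7) + 5 = -2 and det A = (-7)·5 - 8·(-4) = -35 - (-32) = -3.
So p(z) = det(zI - A) = z^2 + 2z - 3.
Factor z^2 + 2z - 3: two numbers with sum -2 and product -3 are 1 and -3, so z^2 + 2z - 3 = (z - 1)(z + 3).
Hence p(z) = (z - 1) (z + 3), with roots -3, 1.

-3, 1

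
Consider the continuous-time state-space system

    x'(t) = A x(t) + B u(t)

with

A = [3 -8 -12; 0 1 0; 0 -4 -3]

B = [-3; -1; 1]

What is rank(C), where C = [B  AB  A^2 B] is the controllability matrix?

2

AB = [[-13], [-1], [1]]
A^2B = [[-43], [-1], [1]]
Controllability matrix C = [B  AB  A^2B] = [[-3, -13, -43], [-1, -1, -1], [1, 1, 1]]
The rows r1, r2, r3 of C are linearly dependent: r2 + r3 = 0 (check each entry), so rank(C) ≤ 2.
The 2×2 minor from rows 1, 2, columns 1, 2 is (-3)·(-1) - (-13)·(-1) = 3 - 13 = -10 ≠ 0, so rank(C) = 2.
rank(C) = 2 < n = 3, so the pair (A, B) is not completely controllable.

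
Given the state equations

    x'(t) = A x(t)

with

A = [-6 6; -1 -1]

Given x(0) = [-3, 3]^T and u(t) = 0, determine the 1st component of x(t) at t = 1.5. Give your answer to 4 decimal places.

det(sI - A) = s^2 - (tr A)s + det A, with tr A = (-6) + (-1) = -7 and det A = (-6)·(-1) - 6·(-1) = 6 - (-6) = 12.
So p(s) = det(sI - A) = s^2 + 7s + 12.
Factor s^2 + 7s + 12: two numbers with sum -7 and product 12 are -3 and -4, so s^2 + 7s + 12 = (s + 3)(s + 4).
Hence p(s) = (s + 3) (s + 4), with roots -4, -3.
The eigenvalues -4, -3 are distinct and real, so A is diagonalisable and x(t) = e^{At} x(0) = V diag(e^{λ_i t}) V^{-1} x(0), where the columns of V are the eigenvectors.
λ = -4: A - (-4)I = [[-2, 6], [-1, 3]]. Row 1 gives (-2)·v1 + 6·v2 = 0, so take v_1 = [-3, -1]^T.
λ = -3: A - (-3)I = [[-3, 6], [-1, 2]]. Row 1 gives (-3)·v1 + 6·v2 = 0, so take v_2 = [-2, -1]^T.
V = [v_1 v_2] = [[-3, -2], [-1, -1]] has det V = 1, so V^{-1} = adj(V)/det V = [[-1, 2], [1, -3]].
Modal coordinates z(0) = V^{-1} x(0): (-1)·(-3) + 2·3 = 9; 1·(-3) + (-3)·3 = -12; so z(0) = [9, -12]^T.
x_1(t) = Σ_i (v_i)_1 · z_i(0) · e^{λ_i t} (row 1 of V times the modal terms).
x_1(1.5) = (-3)·9·e^{-4·1.5} + (-2)·(-12)·e^{-3·1.5} = (-27)·0.002479 + 24·0.011109 = 0.1997.

0.1997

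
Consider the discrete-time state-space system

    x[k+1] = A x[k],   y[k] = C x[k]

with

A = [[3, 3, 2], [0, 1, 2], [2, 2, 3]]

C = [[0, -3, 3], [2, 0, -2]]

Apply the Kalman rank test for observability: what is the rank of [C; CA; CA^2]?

3

CA = [[6, 3, 3], [2, 2, -2]]
CA^2 = [[24, 27, 27], [2, 4, 2]]
Observability matrix O = [C; CA; CA^2] = [[0, -3, 3], [2, 0, -2], [6, 3, 3], [2, 2, -2], [24, 27, 27], [2, 4, 2]]
Take the 3×3 submatrix of O formed by rows 1, 2, 3: [[0, -3, 3], [2, 0, -2], [6, 3, 3]]. Its determinant is 0·(0·3 - (-2)·3) - (-3)·(2·3 - (-2)·6) + 3·(2·3 - 0·6) = 0·6 - (-3)·18 + 3·6 = 72 ≠ 0.
So rank(O) ≥ 3; since O has 3 columns, rank(O) = 3.
rank(O) = 3 = n, so the pair (A, C) is completely observable.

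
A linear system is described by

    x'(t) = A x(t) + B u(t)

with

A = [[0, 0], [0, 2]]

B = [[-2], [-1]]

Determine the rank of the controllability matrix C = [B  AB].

2

AB = [[0], [-2]]
Controllability matrix C = [B  AB] = [[-2, 0], [-1, -2]]
det(C) = (-2)·(-2) - 0·(-1) = 4 - 0 = 4 ≠ 0, so rank(C) = 2.
rank(C) = 2 = n, so the pair (A, B) is completely controllable.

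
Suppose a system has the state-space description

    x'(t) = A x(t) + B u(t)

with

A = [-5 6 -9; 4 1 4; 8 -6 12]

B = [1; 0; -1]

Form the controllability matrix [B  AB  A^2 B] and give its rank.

AB = [[4], [0], [-4]]
A^2B = [[16], [0], [-16]]
Controllability matrix C = [B  AB  A^2B] = [[1, 4, 16], [0, 0, 0], [-1, -4, -16]]
Every column of C is a scalar multiple of column 1 = [1, 0, -1] (multipliers 1, 4, 16), so the columns span a one-dimensional space.
C ≠ 0, hence rank(C) = 1.
rank(C) = 1 < n = 3, so the pair (A, B) is not completely controllable.

1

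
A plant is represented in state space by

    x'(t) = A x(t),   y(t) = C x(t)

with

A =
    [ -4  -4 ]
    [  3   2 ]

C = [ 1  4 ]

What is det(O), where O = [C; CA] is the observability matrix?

-28

CA = [[8, 4]]
Observability matrix O = [C; CA] = [[1, 4], [8, 4]]
det(O) = 1·4 - 4·8 = 4 - 32 = -28
Since det(O) ≠ 0, rank(O) = 2 and the system is completely observable.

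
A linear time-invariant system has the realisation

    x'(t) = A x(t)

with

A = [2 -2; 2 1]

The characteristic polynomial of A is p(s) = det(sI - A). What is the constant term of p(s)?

For a 2×2 matrix, det(sI - A) = s^2 - (tr A)s + det A.
tr A = 3, det A = 6.
So p(s) = s^2 - 3s + 6.
The constant term is 6.

6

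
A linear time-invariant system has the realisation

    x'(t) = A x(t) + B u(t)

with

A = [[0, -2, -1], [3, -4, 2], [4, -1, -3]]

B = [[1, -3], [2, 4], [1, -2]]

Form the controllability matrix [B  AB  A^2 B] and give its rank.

3

AB = [[-5, -6], [-3, -29], [-1, -10]]
A^2B = [[7, 68], [-5, 78], [-14, 35]]
Controllability matrix C = [B  AB  A^2B] = [[1, -3, -5, -6, 7, 68], [2, 4, -3, -29, -5, 78], [1, -2, -1, -10, -14, 35]]
Take the 3×3 submatrix of C formed by columns 1, 2, 3: [[1, -3, -5], [2, 4, -3], [1, -2, -1]]. Its determinant is 1·(4·(-1) - (-3)·(-2)) - (-3)·(2·(-1) - (-3)·1) + (-5)·(2·(-2) - 4·1) = 1·(-10) - (-3)·1 + (-5)·(-8) = 33 ≠ 0.
So rank(C) ≥ 3; since C has 3 rows, rank(C) = 3.
rank(C) = 3 = n, so the pair (A, B) is completely controllable.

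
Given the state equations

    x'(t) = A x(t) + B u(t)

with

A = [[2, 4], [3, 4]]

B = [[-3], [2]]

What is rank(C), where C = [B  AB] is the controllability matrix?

AB = [[2], [-1]]
Controllability matrix C = [B  AB] = [[-3, 2], [2, -1]]
det(C) = (-3)·(-1) - 2·2 = 3 - 4 = -1 ≠ 0, so rank(C) = 2.
rank(C) = 2 = n, so the pair (A, B) is completely controllable.

2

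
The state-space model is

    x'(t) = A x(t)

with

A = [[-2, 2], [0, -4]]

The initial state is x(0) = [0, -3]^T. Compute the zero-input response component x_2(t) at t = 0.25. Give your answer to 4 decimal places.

det(sI - A) = s^2 - (tr A)s + det A, with tr A = (-2) + (-4) = -6 and det A = (-2)·(-4) - 2·0 = 8 - 0 = 8.
So p(s) = det(sI - A) = s^2 + 6s + 8.
Factor s^2 + 6s + 8: two numbers with sum -6 and product 8 are -2 and -4, so s^2 + 6s + 8 = (s + 2)(s + 4).
Hence p(s) = (s + 2) (s + 4), with roots -4, -2.
The eigenvalues -4, -2 are distinct and real, so A is diagonalisable and x(t) = e^{At} x(0) = V diag(e^{λ_i t}) V^{-1} x(0), where the columns of V are the eigenvectors.
λ = -4: A - (-4)I = [[2, 2], [0, 0]]. Row 1 gives 2·v1 + 2·v2 = 0, so take v_1 = [1, -1]^T.
λ = -2: A - (-2)I = [[0, 2], [0, -2]]. Row 1 gives 0·v1 + 2·v2 = 0, so take v_2 = [-1, 0]^T.
V = [v_1 v_2] = [[1, -1], [-1, 0]] has det V = -1, so V^{-1} = adj(V)/det V = [[0, -1], [-1, -1]].
Modal coordinates z(0) = V^{-1} x(0): 0·0 + (-1)·(-3) = 3; (-1)·0 + (-1)·(-3) = 3; so z(0) = [3, 3]^T.
x_2(t) = Σ_i (v_i)_2 · z_i(0) · e^{λ_i t} (row 2 of V times the modal terms).
x_2(0.25) = (-1)·3·e^{-4·0.25} + 0·3·e^{-2·0.25} = (-3)·0.367879 + 0·0.606531 = -1.1036.

-1.1036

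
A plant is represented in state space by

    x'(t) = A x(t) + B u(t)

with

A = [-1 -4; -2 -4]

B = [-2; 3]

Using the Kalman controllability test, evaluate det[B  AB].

46

AB = [[-10], [-8]]
Controllability matrix C = [B  AB] = [[-2, -10], [3, -8]]
det(C) = (-2)·(-8) - (-10)·3 = 16 - (-30) = 46
Since det(C) ≠ 0, rank(C) = 2 and the system is completely controllable.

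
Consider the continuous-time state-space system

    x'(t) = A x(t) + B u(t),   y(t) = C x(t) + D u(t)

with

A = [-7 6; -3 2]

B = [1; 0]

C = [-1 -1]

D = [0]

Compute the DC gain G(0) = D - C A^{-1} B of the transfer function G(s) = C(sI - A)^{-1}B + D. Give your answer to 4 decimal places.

G(0) = C(-A)^{-1}B + D = -C A^{-1} B + D.
det A = 4, so A^{-1} = (1/4)·adj(A) = [[1/2, -3/2], [3/4, -7/4]]
A^{-1} B = [1/2, 3/4]^T
C A^{-1} B = -5/4
G(0) = D - C A^{-1} B = 0 - (-5/4) = 5/4 ≈ 1.2500

1.2500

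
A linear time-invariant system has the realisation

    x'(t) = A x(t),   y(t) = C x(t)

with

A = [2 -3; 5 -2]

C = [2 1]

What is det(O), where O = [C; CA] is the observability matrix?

CA = [[9, -8]]
Observability matrix O = [C; CA] = [[2, 1], [9, -8]]
det(O) = 2·(-8) - 1·9 = -16 - 9 = -25
Since det(O) ≠ 0, rank(O) = 2 and the system is completely observable.

-25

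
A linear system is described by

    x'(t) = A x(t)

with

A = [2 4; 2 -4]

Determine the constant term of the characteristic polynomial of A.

For a 2×2 matrix, det(sI - A) = s^2 - (tr A)s + det A.
tr A = -2, det A = -16.
So p(s) = s^2 + 2s - 16.
The constant term is -16.

-16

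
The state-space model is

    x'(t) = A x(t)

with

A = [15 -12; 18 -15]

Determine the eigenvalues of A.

det(sI - A) = s^2 - (tr A)s + det A, with tr A = 15 + (-15) = 0 and det A = 15·(-15) - (-12)·18 = -225 - (-216) = -9.
So p(s) = det(sI - A) = s^2 - 9.
Factor s^2 - 9: two numbers with sum 0 and product -9 are 3 and -3, so s^2 - 9 = (s - 3)(s + 3).
Hence p(s) = (s - 3) (s + 3), with roots -3, 3.
At least one eigenvalue has non-negative real part, so the system is not asymptotically stable.

-3, 3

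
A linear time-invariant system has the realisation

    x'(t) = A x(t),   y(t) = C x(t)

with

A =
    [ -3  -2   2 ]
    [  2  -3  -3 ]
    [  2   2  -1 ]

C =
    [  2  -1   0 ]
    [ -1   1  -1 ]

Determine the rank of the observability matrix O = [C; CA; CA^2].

CA = [[-8, -1, 7], [3, -3, -4]]
CA^2 = [[36, 33, -20], [-23, -5, 19]]
Observability matrix O = [C; CA; CA^2] = [[2, -1, 0], [-1, 1, -1], [-8, -1, 7], [3, -3, -4], [36, 33, -20], [-23, -5, 19]]
Take the 3×3 submatrix of O formed by rows 1, 2, 3: [[2, -1, 0], [-1, 1, -1], [-8, -1, 7]]. Its determinant is 2·(1·7 - (-1)·(-1)) - (-1)·((-1)·7 - (-1)·(-8)) + 0·((-1)·(-1) - 1·(-8)) = 2·6 - (-1)·(-15) + 0·9 = -3 ≠ 0.
So rank(O) ≥ 3; since O has 3 columns, rank(O) = 3.
rank(O) = 3 = n, so the pair (A, C) is completely observable.

3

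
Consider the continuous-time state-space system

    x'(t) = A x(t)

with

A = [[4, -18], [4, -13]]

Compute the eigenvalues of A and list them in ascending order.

-5, -4

det(sI - A) = s^2 - (tr A)s + det A, with tr A = 4 + (-13) = -9 and det A = 4·(-13) - (-18)·4 = -52 - (-72) = 20.
So p(s) = det(sI - A) = s^2 + 9s + 20.
Factor s^2 + 9s + 20: two numbers with sum -9 and product 20 are -4 and -5, so s^2 + 9s + 20 = (s + 4)(s + 5).
Hence p(s) = (s + 4) (s + 5), with roots -5, -4.
All eigenvalues have negative real part, so the system is asymptotically stable.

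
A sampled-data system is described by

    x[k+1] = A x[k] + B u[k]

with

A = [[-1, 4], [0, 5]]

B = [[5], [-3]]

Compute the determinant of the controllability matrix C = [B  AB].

AB = [[-17], [-15]]
Controllability matrix C = [B  AB] = [[5, -17], [-3, -15]]
det(C) = 5·(-15) - (-17)·(-3) = -75 - 51 = -126
Since det(C) ≠ 0, rank(C) = 2 and the system is completely controllable.

-126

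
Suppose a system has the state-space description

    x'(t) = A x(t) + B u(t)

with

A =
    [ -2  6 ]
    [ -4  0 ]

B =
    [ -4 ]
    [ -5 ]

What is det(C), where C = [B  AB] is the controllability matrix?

AB = [[-22], [16]]
Controllability matrix C = [B  AB] = [[-4, -22], [-5, 16]]
det(C) = (-4)·16 - (-22)·(-5) = -64 - 110 = -174
Since det(C) ≠ 0, rank(C) = 2 and the system is completely controllable.

-174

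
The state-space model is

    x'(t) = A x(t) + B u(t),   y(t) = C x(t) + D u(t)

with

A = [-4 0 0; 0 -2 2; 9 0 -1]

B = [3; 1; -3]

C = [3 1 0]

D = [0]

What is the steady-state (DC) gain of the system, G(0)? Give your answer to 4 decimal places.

G(0) = C(-A)^{-1}B + D = -C A^{-1} B + D.
det A = -8, so A^{-1} = (1/-8)·adj(A) = [[-1/4, 0, 0], [-9/4, -1/2, -1], [-9/4, 0, -1]]
A^{-1} B = [-3/4, -17/4, -15/4]^T
C A^{-1} B = -13/2
G(0) = D - C A^{-1} B = 0 - (-13/2) = 13/2 ≈ 6.5000

6.5000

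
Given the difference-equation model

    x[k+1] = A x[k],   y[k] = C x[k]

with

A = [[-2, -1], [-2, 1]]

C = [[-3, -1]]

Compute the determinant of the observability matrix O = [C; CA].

2

CA = [[8, 2]]
Observability matrix O = [C; CA] = [[-3, -1], [8, 2]]
det(O) = (-3)·2 - (-1)·8 = -6 - (-8) = 2
Since det(O) ≠ 0, rank(O) = 2 and the system is completely observable.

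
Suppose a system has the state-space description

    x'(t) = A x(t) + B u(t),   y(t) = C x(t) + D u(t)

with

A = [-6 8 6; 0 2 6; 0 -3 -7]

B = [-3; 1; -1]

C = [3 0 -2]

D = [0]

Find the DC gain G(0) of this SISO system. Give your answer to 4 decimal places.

-0.7500

G(0) = C(-A)^{-1}B + D = -C A^{-1} B + D.
det A = -24, so A^{-1} = (1/-24)·adj(A) = [[-1/6, -19/12, -3/2], [0, -7/4, -3/2], [0, 3/4, 1/2]]
A^{-1} B = [5/12, -1/4, 1/4]^T
C A^{-1} B = 3/4
G(0) = D - C A^{-1} B = 0 - (3/4) = -3/4 ≈ -0.7500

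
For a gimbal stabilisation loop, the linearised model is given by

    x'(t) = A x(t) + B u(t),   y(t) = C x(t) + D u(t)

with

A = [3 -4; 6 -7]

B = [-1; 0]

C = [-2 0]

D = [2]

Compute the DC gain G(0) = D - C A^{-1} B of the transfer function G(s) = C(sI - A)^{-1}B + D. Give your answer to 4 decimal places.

6.6667

G(0) = C(-A)^{-1}B + D = -C A^{-1} B + D.
det A = 3, so A^{-1} = (1/3)·adj(A) = [[-7/3, 4/3], [-2, 1]]
A^{-1} B = [7/3, 2]^T
C A^{-1} B = -14/3
G(0) = D - C A^{-1} B = 2 - (-14/3) = 20/3 ≈ 6.6667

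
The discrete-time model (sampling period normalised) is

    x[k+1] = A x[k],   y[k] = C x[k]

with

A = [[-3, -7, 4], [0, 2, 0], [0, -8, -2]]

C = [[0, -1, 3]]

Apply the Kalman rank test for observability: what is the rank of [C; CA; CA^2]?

CA = [[0, -26, -6]]
CA^2 = [[0, -4, 12]]
Observability matrix O = [C; CA; CA^2] = [[0, -1, 3], [0, -26, -6], [0, -4, 12]]
Column 1 of O is identically zero, so rank(O) ≤ 2.
The 2×2 minor from rows 1, 2, columns 2, 3 is (-1)·(-6) - 3·(-26) = 6 - (-78) = 84 ≠ 0, so rank(O) = 2.
rank(O) = 2 < n = 3, so the pair (A, C) is not completely observable.

2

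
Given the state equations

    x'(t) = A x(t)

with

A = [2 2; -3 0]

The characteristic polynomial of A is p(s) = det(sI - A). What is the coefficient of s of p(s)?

-2

For a 2×2 matrix, det(sI - A) = s^2 - (tr A)s + det A.
tr A = 2, det A = 6.
So p(s) = s^2 - 2s + 6.
The coefficient of s is -2.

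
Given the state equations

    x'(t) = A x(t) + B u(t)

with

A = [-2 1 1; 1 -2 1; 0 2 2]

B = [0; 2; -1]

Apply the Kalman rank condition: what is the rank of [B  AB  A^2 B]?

3

AB = [[1], [-5], [2]]
A^2B = [[-5], [13], [-6]]
Controllability matrix C = [B  AB  A^2B] = [[0, 1, -5], [2, -5, 13], [-1, 2, -6]]
det(C) = 0·((-5)·(-6) - 13·2) - 1·(2·(-6) - 13·(-1)) + (-5)·(2·2 - (-5)·(-1)) = 0·4 - 1·1 + (-5)·(-1) = 4 ≠ 0, so rank(C) = 3.
rank(C) = 3 = n, so the pair (A, B) is completely controllable.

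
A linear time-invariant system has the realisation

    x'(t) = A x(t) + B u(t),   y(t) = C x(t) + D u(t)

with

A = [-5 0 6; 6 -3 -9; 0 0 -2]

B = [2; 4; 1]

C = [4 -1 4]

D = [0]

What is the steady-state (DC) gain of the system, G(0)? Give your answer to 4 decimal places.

4.1667

G(0) = C(-A)^{-1}B + D = -C A^{-1} B + D.
det A = -30, so A^{-1} = (1/-30)·adj(A) = [[-1/5, 0, -3/5], [-2/5, -1/3, 3/10], [0, 0, -1/2]]
A^{-1} B = [-1, -11/6, -1/2]^T
C A^{-1} B = -25/6
G(0) = D - C A^{-1} B = 0 - (-25/6) = 25/6 ≈ 4.1667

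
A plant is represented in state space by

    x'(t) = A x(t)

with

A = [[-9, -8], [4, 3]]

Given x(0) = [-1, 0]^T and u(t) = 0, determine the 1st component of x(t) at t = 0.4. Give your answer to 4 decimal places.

0.3996

det(sI - A) = s^2 - (tr A)s + det A, with tr A = (-9) + 3 = -6 and det A = (-9)·3 - (-8)·4 = -27 - (-32) = 5.
So p(s) = det(sI - A) = s^2 + 6s + 5.
Factor s^2 + 6s + 5: two numbers with sum -6 and product 5 are -1 and -5, so s^2 + 6s + 5 = (s + 1)(s + 5).
Hence p(s) = (s + 1) (s + 5), with roots -5, -1.
The eigenvalues -5, -1 are distinct and real, so A is diagonalisable and x(t) = e^{At} x(0) = V diag(e^{λ_i t}) V^{-1} x(0), where the columns of V are the eigenvectors.
λ = -5: A - (-5)I = [[-4, -8], [4, 8]]. Row 1 gives (-4)·v1 + (-8)·v2 = 0, so take v_1 = [2, -1]^T.
λ = -1: A - (-1)I = [[-8, -8], [4, 4]]. Row 1 gives (-8)·v1 + (-8)·v2 = 0, so take v_2 = [1, -1]^T.
V = [v_1 v_2] = [[2, 1], [-1, -1]] has det V = -1, so V^{-1} = adj(V)/det V = [[1, 1], [-1, -2]].
Modal coordinates z(0) = V^{-1} x(0): 1·(-1) + 1·0 = -1; (-1)·(-1) + (-2)·0 = 1; so z(0) = [-1, 1]^T.
x_1(t) = Σ_i (v_i)_1 · z_i(0) · e^{λ_i t} (row 1 of V times the modal terms).
x_1(0.4) = 2·(-1)·e^{-5·0.4} + 1·1·e^{-1·0.4} = (-2)·0.13533528 + 1·0.67032005 = 0.3996.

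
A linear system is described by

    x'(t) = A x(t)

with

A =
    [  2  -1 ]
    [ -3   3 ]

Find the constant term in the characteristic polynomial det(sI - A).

For a 2×2 matrix, det(sI - A) = s^2 - (tr A)s + det A.
tr A = 5, det A = 3.
So p(s) = s^2 - 5s + 3.
The constant term is 3.

3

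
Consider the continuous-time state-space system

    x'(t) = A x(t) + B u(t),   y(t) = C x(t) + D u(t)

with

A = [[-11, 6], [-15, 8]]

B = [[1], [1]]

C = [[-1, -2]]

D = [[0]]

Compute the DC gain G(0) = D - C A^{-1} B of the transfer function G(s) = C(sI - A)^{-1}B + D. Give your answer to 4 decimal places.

5.0000

G(0) = C(-A)^{-1}B + D = -C A^{-1} B + D.
det A = 2, so A^{-1} = (1/2)·adj(A) = [[4, -3], [15/2, -11/2]]
A^{-1} B = [1, 2]^T
C A^{-1} B = -5
G(0) = D - C A^{-1} B = 0 - (-5) = 5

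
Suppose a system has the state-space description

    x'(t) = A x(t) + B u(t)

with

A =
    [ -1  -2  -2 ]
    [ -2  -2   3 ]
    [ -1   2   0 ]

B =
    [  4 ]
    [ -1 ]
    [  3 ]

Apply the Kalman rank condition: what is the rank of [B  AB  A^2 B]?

3

AB = [[-8], [3], [-6]]
A^2B = [[14], [-8], [14]]
Controllability matrix C = [B  AB  A^2B] = [[4, -8, 14], [-1, 3, -8], [3, -6, 14]]
det(C) = 4·(3·14 - (-8)·(-6)) - (-8)·((-1)·14 - (-8)·3) + 14·((-1)·(-6) - 3·3) = 4·(-6) - (-8)·10 + 14·(-3) = 14 ≠ 0, so rank(C) = 3.
rank(C) = 3 = n, so the pair (A, B) is completely controllable.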